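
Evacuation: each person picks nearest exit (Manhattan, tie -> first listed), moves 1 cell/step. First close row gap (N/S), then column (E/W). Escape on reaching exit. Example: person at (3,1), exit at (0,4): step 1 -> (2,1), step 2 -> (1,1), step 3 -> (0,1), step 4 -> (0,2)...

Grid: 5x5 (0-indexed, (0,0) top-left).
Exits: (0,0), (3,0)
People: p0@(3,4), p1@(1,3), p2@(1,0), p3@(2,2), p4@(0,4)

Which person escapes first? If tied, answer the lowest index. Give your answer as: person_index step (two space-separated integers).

Answer: 2 1

Derivation:
Step 1: p0:(3,4)->(3,3) | p1:(1,3)->(0,3) | p2:(1,0)->(0,0)->EXIT | p3:(2,2)->(3,2) | p4:(0,4)->(0,3)
Step 2: p0:(3,3)->(3,2) | p1:(0,3)->(0,2) | p2:escaped | p3:(3,2)->(3,1) | p4:(0,3)->(0,2)
Step 3: p0:(3,2)->(3,1) | p1:(0,2)->(0,1) | p2:escaped | p3:(3,1)->(3,0)->EXIT | p4:(0,2)->(0,1)
Step 4: p0:(3,1)->(3,0)->EXIT | p1:(0,1)->(0,0)->EXIT | p2:escaped | p3:escaped | p4:(0,1)->(0,0)->EXIT
Exit steps: [4, 4, 1, 3, 4]
First to escape: p2 at step 1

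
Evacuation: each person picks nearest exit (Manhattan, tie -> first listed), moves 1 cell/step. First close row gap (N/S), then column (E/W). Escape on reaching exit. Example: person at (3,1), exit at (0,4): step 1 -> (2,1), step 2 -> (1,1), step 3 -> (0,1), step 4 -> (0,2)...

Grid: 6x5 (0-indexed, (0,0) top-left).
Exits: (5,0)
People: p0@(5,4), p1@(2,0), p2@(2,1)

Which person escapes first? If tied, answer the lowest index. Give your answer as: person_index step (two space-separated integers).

Answer: 1 3

Derivation:
Step 1: p0:(5,4)->(5,3) | p1:(2,0)->(3,0) | p2:(2,1)->(3,1)
Step 2: p0:(5,3)->(5,2) | p1:(3,0)->(4,0) | p2:(3,1)->(4,1)
Step 3: p0:(5,2)->(5,1) | p1:(4,0)->(5,0)->EXIT | p2:(4,1)->(5,1)
Step 4: p0:(5,1)->(5,0)->EXIT | p1:escaped | p2:(5,1)->(5,0)->EXIT
Exit steps: [4, 3, 4]
First to escape: p1 at step 3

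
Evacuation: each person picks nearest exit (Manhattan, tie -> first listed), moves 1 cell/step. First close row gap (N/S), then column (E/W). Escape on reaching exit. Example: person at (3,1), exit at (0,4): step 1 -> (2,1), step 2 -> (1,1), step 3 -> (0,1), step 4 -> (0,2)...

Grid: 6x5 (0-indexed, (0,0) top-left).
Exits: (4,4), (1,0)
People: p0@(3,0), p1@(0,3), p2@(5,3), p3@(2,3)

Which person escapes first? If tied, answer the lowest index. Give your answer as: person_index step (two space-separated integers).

Step 1: p0:(3,0)->(2,0) | p1:(0,3)->(1,3) | p2:(5,3)->(4,3) | p3:(2,3)->(3,3)
Step 2: p0:(2,0)->(1,0)->EXIT | p1:(1,3)->(1,2) | p2:(4,3)->(4,4)->EXIT | p3:(3,3)->(4,3)
Step 3: p0:escaped | p1:(1,2)->(1,1) | p2:escaped | p3:(4,3)->(4,4)->EXIT
Step 4: p0:escaped | p1:(1,1)->(1,0)->EXIT | p2:escaped | p3:escaped
Exit steps: [2, 4, 2, 3]
First to escape: p0 at step 2

Answer: 0 2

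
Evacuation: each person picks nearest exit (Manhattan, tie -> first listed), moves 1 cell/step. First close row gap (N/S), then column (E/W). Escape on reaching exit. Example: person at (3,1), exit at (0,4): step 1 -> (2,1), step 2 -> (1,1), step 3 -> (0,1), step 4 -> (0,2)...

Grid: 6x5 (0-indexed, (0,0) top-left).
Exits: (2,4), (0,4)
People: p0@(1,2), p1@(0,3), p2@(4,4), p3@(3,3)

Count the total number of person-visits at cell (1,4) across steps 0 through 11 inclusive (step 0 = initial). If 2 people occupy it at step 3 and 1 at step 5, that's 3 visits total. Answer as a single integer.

Answer: 0

Derivation:
Step 0: p0@(1,2) p1@(0,3) p2@(4,4) p3@(3,3) -> at (1,4): 0 [-], cum=0
Step 1: p0@(2,2) p1@ESC p2@(3,4) p3@(2,3) -> at (1,4): 0 [-], cum=0
Step 2: p0@(2,3) p1@ESC p2@ESC p3@ESC -> at (1,4): 0 [-], cum=0
Step 3: p0@ESC p1@ESC p2@ESC p3@ESC -> at (1,4): 0 [-], cum=0
Total visits = 0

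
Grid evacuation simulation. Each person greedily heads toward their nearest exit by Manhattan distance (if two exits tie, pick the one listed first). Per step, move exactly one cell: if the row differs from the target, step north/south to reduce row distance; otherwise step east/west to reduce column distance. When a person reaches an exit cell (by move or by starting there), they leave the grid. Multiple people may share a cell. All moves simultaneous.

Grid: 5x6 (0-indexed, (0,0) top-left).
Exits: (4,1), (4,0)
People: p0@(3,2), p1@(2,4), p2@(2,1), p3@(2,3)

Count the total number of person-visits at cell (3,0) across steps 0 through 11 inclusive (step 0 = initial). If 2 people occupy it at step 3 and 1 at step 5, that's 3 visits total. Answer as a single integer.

Step 0: p0@(3,2) p1@(2,4) p2@(2,1) p3@(2,3) -> at (3,0): 0 [-], cum=0
Step 1: p0@(4,2) p1@(3,4) p2@(3,1) p3@(3,3) -> at (3,0): 0 [-], cum=0
Step 2: p0@ESC p1@(4,4) p2@ESC p3@(4,3) -> at (3,0): 0 [-], cum=0
Step 3: p0@ESC p1@(4,3) p2@ESC p3@(4,2) -> at (3,0): 0 [-], cum=0
Step 4: p0@ESC p1@(4,2) p2@ESC p3@ESC -> at (3,0): 0 [-], cum=0
Step 5: p0@ESC p1@ESC p2@ESC p3@ESC -> at (3,0): 0 [-], cum=0
Total visits = 0

Answer: 0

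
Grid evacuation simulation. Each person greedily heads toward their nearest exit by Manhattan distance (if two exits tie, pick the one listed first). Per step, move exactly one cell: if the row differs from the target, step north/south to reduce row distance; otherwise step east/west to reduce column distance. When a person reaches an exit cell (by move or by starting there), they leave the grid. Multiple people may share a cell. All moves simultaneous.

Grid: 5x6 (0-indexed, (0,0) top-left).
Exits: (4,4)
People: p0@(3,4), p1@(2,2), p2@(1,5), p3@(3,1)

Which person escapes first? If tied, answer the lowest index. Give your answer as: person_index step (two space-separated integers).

Answer: 0 1

Derivation:
Step 1: p0:(3,4)->(4,4)->EXIT | p1:(2,2)->(3,2) | p2:(1,5)->(2,5) | p3:(3,1)->(4,1)
Step 2: p0:escaped | p1:(3,2)->(4,2) | p2:(2,5)->(3,5) | p3:(4,1)->(4,2)
Step 3: p0:escaped | p1:(4,2)->(4,3) | p2:(3,5)->(4,5) | p3:(4,2)->(4,3)
Step 4: p0:escaped | p1:(4,3)->(4,4)->EXIT | p2:(4,5)->(4,4)->EXIT | p3:(4,3)->(4,4)->EXIT
Exit steps: [1, 4, 4, 4]
First to escape: p0 at step 1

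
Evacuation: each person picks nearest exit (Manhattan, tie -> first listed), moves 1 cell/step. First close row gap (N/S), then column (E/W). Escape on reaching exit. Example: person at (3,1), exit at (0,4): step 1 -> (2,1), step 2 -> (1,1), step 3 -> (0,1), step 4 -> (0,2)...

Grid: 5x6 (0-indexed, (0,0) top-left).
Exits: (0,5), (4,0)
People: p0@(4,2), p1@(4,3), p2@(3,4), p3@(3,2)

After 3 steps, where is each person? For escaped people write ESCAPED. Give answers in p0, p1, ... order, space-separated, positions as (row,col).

Step 1: p0:(4,2)->(4,1) | p1:(4,3)->(4,2) | p2:(3,4)->(2,4) | p3:(3,2)->(4,2)
Step 2: p0:(4,1)->(4,0)->EXIT | p1:(4,2)->(4,1) | p2:(2,4)->(1,4) | p3:(4,2)->(4,1)
Step 3: p0:escaped | p1:(4,1)->(4,0)->EXIT | p2:(1,4)->(0,4) | p3:(4,1)->(4,0)->EXIT

ESCAPED ESCAPED (0,4) ESCAPED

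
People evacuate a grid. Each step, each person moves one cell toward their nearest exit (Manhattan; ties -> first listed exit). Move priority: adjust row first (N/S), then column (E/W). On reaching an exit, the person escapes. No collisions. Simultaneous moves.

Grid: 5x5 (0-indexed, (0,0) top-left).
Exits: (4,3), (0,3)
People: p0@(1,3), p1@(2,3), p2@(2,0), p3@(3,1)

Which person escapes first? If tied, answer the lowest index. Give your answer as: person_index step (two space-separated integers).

Answer: 0 1

Derivation:
Step 1: p0:(1,3)->(0,3)->EXIT | p1:(2,3)->(3,3) | p2:(2,0)->(3,0) | p3:(3,1)->(4,1)
Step 2: p0:escaped | p1:(3,3)->(4,3)->EXIT | p2:(3,0)->(4,0) | p3:(4,1)->(4,2)
Step 3: p0:escaped | p1:escaped | p2:(4,0)->(4,1) | p3:(4,2)->(4,3)->EXIT
Step 4: p0:escaped | p1:escaped | p2:(4,1)->(4,2) | p3:escaped
Step 5: p0:escaped | p1:escaped | p2:(4,2)->(4,3)->EXIT | p3:escaped
Exit steps: [1, 2, 5, 3]
First to escape: p0 at step 1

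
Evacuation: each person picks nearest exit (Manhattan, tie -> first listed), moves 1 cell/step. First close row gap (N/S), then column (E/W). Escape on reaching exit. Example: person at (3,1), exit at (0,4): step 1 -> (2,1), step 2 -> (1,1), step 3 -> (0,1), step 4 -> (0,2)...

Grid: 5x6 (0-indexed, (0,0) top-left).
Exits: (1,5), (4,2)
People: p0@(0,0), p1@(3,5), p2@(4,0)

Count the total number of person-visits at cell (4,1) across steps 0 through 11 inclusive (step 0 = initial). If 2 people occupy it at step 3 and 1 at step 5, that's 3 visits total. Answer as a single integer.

Answer: 1

Derivation:
Step 0: p0@(0,0) p1@(3,5) p2@(4,0) -> at (4,1): 0 [-], cum=0
Step 1: p0@(1,0) p1@(2,5) p2@(4,1) -> at (4,1): 1 [p2], cum=1
Step 2: p0@(1,1) p1@ESC p2@ESC -> at (4,1): 0 [-], cum=1
Step 3: p0@(1,2) p1@ESC p2@ESC -> at (4,1): 0 [-], cum=1
Step 4: p0@(1,3) p1@ESC p2@ESC -> at (4,1): 0 [-], cum=1
Step 5: p0@(1,4) p1@ESC p2@ESC -> at (4,1): 0 [-], cum=1
Step 6: p0@ESC p1@ESC p2@ESC -> at (4,1): 0 [-], cum=1
Total visits = 1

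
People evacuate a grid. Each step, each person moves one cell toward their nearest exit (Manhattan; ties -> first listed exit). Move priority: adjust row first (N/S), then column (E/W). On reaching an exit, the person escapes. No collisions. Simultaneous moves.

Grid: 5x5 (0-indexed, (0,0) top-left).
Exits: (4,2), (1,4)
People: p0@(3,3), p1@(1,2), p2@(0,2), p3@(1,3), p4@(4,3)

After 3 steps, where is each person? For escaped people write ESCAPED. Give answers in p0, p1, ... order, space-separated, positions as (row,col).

Step 1: p0:(3,3)->(4,3) | p1:(1,2)->(1,3) | p2:(0,2)->(1,2) | p3:(1,3)->(1,4)->EXIT | p4:(4,3)->(4,2)->EXIT
Step 2: p0:(4,3)->(4,2)->EXIT | p1:(1,3)->(1,4)->EXIT | p2:(1,2)->(1,3) | p3:escaped | p4:escaped
Step 3: p0:escaped | p1:escaped | p2:(1,3)->(1,4)->EXIT | p3:escaped | p4:escaped

ESCAPED ESCAPED ESCAPED ESCAPED ESCAPED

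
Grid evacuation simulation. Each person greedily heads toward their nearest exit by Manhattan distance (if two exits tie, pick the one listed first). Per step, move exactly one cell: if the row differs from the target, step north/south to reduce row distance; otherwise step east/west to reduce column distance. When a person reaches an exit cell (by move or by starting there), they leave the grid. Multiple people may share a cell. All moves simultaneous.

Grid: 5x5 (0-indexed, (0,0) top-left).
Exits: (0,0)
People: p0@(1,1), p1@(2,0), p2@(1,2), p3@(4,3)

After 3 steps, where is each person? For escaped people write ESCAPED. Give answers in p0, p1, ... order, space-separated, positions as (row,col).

Step 1: p0:(1,1)->(0,1) | p1:(2,0)->(1,0) | p2:(1,2)->(0,2) | p3:(4,3)->(3,3)
Step 2: p0:(0,1)->(0,0)->EXIT | p1:(1,0)->(0,0)->EXIT | p2:(0,2)->(0,1) | p3:(3,3)->(2,3)
Step 3: p0:escaped | p1:escaped | p2:(0,1)->(0,0)->EXIT | p3:(2,3)->(1,3)

ESCAPED ESCAPED ESCAPED (1,3)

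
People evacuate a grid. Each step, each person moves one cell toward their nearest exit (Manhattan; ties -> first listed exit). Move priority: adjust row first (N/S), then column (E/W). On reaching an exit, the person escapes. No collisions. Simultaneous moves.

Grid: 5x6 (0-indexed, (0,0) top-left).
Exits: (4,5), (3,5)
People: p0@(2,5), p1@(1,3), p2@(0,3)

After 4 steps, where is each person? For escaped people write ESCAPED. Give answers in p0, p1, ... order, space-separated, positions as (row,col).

Step 1: p0:(2,5)->(3,5)->EXIT | p1:(1,3)->(2,3) | p2:(0,3)->(1,3)
Step 2: p0:escaped | p1:(2,3)->(3,3) | p2:(1,3)->(2,3)
Step 3: p0:escaped | p1:(3,3)->(3,4) | p2:(2,3)->(3,3)
Step 4: p0:escaped | p1:(3,4)->(3,5)->EXIT | p2:(3,3)->(3,4)

ESCAPED ESCAPED (3,4)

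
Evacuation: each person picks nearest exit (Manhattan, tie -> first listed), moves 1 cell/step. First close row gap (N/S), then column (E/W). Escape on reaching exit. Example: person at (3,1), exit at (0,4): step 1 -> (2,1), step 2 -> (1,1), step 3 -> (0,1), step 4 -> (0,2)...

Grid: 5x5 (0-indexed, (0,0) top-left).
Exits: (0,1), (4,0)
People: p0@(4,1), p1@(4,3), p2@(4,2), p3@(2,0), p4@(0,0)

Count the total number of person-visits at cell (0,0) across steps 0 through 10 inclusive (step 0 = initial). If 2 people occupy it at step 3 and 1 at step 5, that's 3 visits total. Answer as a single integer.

Step 0: p0@(4,1) p1@(4,3) p2@(4,2) p3@(2,0) p4@(0,0) -> at (0,0): 1 [p4], cum=1
Step 1: p0@ESC p1@(4,2) p2@(4,1) p3@(3,0) p4@ESC -> at (0,0): 0 [-], cum=1
Step 2: p0@ESC p1@(4,1) p2@ESC p3@ESC p4@ESC -> at (0,0): 0 [-], cum=1
Step 3: p0@ESC p1@ESC p2@ESC p3@ESC p4@ESC -> at (0,0): 0 [-], cum=1
Total visits = 1

Answer: 1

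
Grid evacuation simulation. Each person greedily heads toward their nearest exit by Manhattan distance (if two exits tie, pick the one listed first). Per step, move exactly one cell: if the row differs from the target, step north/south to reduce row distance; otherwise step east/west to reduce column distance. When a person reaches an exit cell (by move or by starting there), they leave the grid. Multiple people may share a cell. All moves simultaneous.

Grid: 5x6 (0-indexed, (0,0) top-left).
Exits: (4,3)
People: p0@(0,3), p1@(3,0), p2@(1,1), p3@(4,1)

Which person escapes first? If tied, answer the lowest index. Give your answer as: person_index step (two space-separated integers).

Step 1: p0:(0,3)->(1,3) | p1:(3,0)->(4,0) | p2:(1,1)->(2,1) | p3:(4,1)->(4,2)
Step 2: p0:(1,3)->(2,3) | p1:(4,0)->(4,1) | p2:(2,1)->(3,1) | p3:(4,2)->(4,3)->EXIT
Step 3: p0:(2,3)->(3,3) | p1:(4,1)->(4,2) | p2:(3,1)->(4,1) | p3:escaped
Step 4: p0:(3,3)->(4,3)->EXIT | p1:(4,2)->(4,3)->EXIT | p2:(4,1)->(4,2) | p3:escaped
Step 5: p0:escaped | p1:escaped | p2:(4,2)->(4,3)->EXIT | p3:escaped
Exit steps: [4, 4, 5, 2]
First to escape: p3 at step 2

Answer: 3 2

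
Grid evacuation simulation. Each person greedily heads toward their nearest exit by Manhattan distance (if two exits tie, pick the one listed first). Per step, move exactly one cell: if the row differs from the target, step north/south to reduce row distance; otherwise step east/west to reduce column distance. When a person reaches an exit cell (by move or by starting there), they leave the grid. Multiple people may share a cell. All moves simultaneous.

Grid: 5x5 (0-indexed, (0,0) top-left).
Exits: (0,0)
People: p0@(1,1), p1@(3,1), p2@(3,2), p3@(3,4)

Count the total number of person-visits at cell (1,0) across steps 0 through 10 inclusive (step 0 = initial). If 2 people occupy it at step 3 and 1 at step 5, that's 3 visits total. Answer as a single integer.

Step 0: p0@(1,1) p1@(3,1) p2@(3,2) p3@(3,4) -> at (1,0): 0 [-], cum=0
Step 1: p0@(0,1) p1@(2,1) p2@(2,2) p3@(2,4) -> at (1,0): 0 [-], cum=0
Step 2: p0@ESC p1@(1,1) p2@(1,2) p3@(1,4) -> at (1,0): 0 [-], cum=0
Step 3: p0@ESC p1@(0,1) p2@(0,2) p3@(0,4) -> at (1,0): 0 [-], cum=0
Step 4: p0@ESC p1@ESC p2@(0,1) p3@(0,3) -> at (1,0): 0 [-], cum=0
Step 5: p0@ESC p1@ESC p2@ESC p3@(0,2) -> at (1,0): 0 [-], cum=0
Step 6: p0@ESC p1@ESC p2@ESC p3@(0,1) -> at (1,0): 0 [-], cum=0
Step 7: p0@ESC p1@ESC p2@ESC p3@ESC -> at (1,0): 0 [-], cum=0
Total visits = 0

Answer: 0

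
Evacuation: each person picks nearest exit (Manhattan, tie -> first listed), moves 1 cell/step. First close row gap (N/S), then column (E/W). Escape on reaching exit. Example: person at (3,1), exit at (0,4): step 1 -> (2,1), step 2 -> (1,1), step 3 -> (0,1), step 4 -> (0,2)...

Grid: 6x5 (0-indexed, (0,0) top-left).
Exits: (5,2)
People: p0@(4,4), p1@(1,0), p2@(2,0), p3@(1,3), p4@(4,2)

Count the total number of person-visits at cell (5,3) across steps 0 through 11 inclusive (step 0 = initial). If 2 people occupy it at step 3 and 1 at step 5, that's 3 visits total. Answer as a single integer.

Answer: 2

Derivation:
Step 0: p0@(4,4) p1@(1,0) p2@(2,0) p3@(1,3) p4@(4,2) -> at (5,3): 0 [-], cum=0
Step 1: p0@(5,4) p1@(2,0) p2@(3,0) p3@(2,3) p4@ESC -> at (5,3): 0 [-], cum=0
Step 2: p0@(5,3) p1@(3,0) p2@(4,0) p3@(3,3) p4@ESC -> at (5,3): 1 [p0], cum=1
Step 3: p0@ESC p1@(4,0) p2@(5,0) p3@(4,3) p4@ESC -> at (5,3): 0 [-], cum=1
Step 4: p0@ESC p1@(5,0) p2@(5,1) p3@(5,3) p4@ESC -> at (5,3): 1 [p3], cum=2
Step 5: p0@ESC p1@(5,1) p2@ESC p3@ESC p4@ESC -> at (5,3): 0 [-], cum=2
Step 6: p0@ESC p1@ESC p2@ESC p3@ESC p4@ESC -> at (5,3): 0 [-], cum=2
Total visits = 2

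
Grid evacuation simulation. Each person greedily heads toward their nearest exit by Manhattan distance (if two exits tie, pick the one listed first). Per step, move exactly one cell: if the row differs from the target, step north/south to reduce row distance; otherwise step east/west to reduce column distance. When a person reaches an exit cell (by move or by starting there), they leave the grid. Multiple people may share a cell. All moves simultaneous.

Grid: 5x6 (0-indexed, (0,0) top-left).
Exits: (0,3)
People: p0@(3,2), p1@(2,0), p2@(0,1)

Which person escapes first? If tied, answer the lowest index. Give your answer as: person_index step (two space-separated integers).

Step 1: p0:(3,2)->(2,2) | p1:(2,0)->(1,0) | p2:(0,1)->(0,2)
Step 2: p0:(2,2)->(1,2) | p1:(1,0)->(0,0) | p2:(0,2)->(0,3)->EXIT
Step 3: p0:(1,2)->(0,2) | p1:(0,0)->(0,1) | p2:escaped
Step 4: p0:(0,2)->(0,3)->EXIT | p1:(0,1)->(0,2) | p2:escaped
Step 5: p0:escaped | p1:(0,2)->(0,3)->EXIT | p2:escaped
Exit steps: [4, 5, 2]
First to escape: p2 at step 2

Answer: 2 2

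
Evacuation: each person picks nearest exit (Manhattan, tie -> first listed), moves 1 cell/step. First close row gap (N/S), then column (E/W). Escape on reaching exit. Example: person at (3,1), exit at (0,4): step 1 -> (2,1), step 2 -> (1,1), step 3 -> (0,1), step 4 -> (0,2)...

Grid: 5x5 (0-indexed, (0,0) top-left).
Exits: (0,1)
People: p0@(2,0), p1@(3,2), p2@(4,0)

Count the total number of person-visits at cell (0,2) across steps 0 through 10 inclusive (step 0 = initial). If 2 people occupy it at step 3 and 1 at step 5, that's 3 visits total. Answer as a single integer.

Step 0: p0@(2,0) p1@(3,2) p2@(4,0) -> at (0,2): 0 [-], cum=0
Step 1: p0@(1,0) p1@(2,2) p2@(3,0) -> at (0,2): 0 [-], cum=0
Step 2: p0@(0,0) p1@(1,2) p2@(2,0) -> at (0,2): 0 [-], cum=0
Step 3: p0@ESC p1@(0,2) p2@(1,0) -> at (0,2): 1 [p1], cum=1
Step 4: p0@ESC p1@ESC p2@(0,0) -> at (0,2): 0 [-], cum=1
Step 5: p0@ESC p1@ESC p2@ESC -> at (0,2): 0 [-], cum=1
Total visits = 1

Answer: 1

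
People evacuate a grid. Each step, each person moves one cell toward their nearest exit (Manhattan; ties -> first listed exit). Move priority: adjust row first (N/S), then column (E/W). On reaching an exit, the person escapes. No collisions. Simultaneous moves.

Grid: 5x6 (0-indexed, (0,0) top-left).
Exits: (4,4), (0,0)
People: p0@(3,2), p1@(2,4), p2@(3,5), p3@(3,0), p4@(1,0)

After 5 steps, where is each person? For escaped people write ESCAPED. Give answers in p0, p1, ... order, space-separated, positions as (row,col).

Step 1: p0:(3,2)->(4,2) | p1:(2,4)->(3,4) | p2:(3,5)->(4,5) | p3:(3,0)->(2,0) | p4:(1,0)->(0,0)->EXIT
Step 2: p0:(4,2)->(4,3) | p1:(3,4)->(4,4)->EXIT | p2:(4,5)->(4,4)->EXIT | p3:(2,0)->(1,0) | p4:escaped
Step 3: p0:(4,3)->(4,4)->EXIT | p1:escaped | p2:escaped | p3:(1,0)->(0,0)->EXIT | p4:escaped

ESCAPED ESCAPED ESCAPED ESCAPED ESCAPED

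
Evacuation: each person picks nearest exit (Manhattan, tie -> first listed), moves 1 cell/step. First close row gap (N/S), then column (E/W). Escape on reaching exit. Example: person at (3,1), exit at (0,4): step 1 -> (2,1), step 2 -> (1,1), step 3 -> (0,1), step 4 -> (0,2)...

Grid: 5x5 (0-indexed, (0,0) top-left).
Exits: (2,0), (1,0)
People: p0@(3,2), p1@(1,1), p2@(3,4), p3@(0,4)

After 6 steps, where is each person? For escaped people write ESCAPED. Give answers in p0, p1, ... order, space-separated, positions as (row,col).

Step 1: p0:(3,2)->(2,2) | p1:(1,1)->(1,0)->EXIT | p2:(3,4)->(2,4) | p3:(0,4)->(1,4)
Step 2: p0:(2,2)->(2,1) | p1:escaped | p2:(2,4)->(2,3) | p3:(1,4)->(1,3)
Step 3: p0:(2,1)->(2,0)->EXIT | p1:escaped | p2:(2,3)->(2,2) | p3:(1,3)->(1,2)
Step 4: p0:escaped | p1:escaped | p2:(2,2)->(2,1) | p3:(1,2)->(1,1)
Step 5: p0:escaped | p1:escaped | p2:(2,1)->(2,0)->EXIT | p3:(1,1)->(1,0)->EXIT

ESCAPED ESCAPED ESCAPED ESCAPED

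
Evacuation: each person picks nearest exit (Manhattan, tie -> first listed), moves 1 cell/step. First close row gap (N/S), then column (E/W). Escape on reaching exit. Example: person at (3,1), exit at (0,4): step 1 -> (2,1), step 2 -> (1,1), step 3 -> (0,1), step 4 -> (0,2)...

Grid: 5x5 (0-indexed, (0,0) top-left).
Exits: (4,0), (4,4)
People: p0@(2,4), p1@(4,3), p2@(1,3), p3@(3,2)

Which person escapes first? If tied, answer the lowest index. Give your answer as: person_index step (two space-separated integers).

Step 1: p0:(2,4)->(3,4) | p1:(4,3)->(4,4)->EXIT | p2:(1,3)->(2,3) | p3:(3,2)->(4,2)
Step 2: p0:(3,4)->(4,4)->EXIT | p1:escaped | p2:(2,3)->(3,3) | p3:(4,2)->(4,1)
Step 3: p0:escaped | p1:escaped | p2:(3,3)->(4,3) | p3:(4,1)->(4,0)->EXIT
Step 4: p0:escaped | p1:escaped | p2:(4,3)->(4,4)->EXIT | p3:escaped
Exit steps: [2, 1, 4, 3]
First to escape: p1 at step 1

Answer: 1 1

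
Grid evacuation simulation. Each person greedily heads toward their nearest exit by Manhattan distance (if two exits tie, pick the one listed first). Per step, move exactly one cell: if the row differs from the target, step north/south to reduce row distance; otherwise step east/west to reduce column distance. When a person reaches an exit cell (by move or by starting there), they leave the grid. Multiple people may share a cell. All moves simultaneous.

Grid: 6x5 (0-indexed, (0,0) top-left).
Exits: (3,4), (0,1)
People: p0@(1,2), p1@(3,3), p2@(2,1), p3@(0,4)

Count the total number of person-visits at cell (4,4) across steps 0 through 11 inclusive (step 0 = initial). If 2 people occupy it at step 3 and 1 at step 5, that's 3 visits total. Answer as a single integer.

Step 0: p0@(1,2) p1@(3,3) p2@(2,1) p3@(0,4) -> at (4,4): 0 [-], cum=0
Step 1: p0@(0,2) p1@ESC p2@(1,1) p3@(1,4) -> at (4,4): 0 [-], cum=0
Step 2: p0@ESC p1@ESC p2@ESC p3@(2,4) -> at (4,4): 0 [-], cum=0
Step 3: p0@ESC p1@ESC p2@ESC p3@ESC -> at (4,4): 0 [-], cum=0
Total visits = 0

Answer: 0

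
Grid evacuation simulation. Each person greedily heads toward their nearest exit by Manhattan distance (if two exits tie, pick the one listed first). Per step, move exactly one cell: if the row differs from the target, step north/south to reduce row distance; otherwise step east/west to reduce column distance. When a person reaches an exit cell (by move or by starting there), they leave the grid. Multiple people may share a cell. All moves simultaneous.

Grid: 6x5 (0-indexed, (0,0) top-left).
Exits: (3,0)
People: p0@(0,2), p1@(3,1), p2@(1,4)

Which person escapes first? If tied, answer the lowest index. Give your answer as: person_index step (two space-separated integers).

Answer: 1 1

Derivation:
Step 1: p0:(0,2)->(1,2) | p1:(3,1)->(3,0)->EXIT | p2:(1,4)->(2,4)
Step 2: p0:(1,2)->(2,2) | p1:escaped | p2:(2,4)->(3,4)
Step 3: p0:(2,2)->(3,2) | p1:escaped | p2:(3,4)->(3,3)
Step 4: p0:(3,2)->(3,1) | p1:escaped | p2:(3,3)->(3,2)
Step 5: p0:(3,1)->(3,0)->EXIT | p1:escaped | p2:(3,2)->(3,1)
Step 6: p0:escaped | p1:escaped | p2:(3,1)->(3,0)->EXIT
Exit steps: [5, 1, 6]
First to escape: p1 at step 1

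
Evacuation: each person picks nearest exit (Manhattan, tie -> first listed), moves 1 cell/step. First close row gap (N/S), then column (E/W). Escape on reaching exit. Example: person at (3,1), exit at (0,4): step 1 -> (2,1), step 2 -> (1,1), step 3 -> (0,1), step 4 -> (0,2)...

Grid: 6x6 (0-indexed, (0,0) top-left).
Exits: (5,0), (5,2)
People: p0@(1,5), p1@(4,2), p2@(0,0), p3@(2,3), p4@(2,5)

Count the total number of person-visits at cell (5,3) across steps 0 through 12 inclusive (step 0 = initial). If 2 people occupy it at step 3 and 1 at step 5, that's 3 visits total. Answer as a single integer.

Step 0: p0@(1,5) p1@(4,2) p2@(0,0) p3@(2,3) p4@(2,5) -> at (5,3): 0 [-], cum=0
Step 1: p0@(2,5) p1@ESC p2@(1,0) p3@(3,3) p4@(3,5) -> at (5,3): 0 [-], cum=0
Step 2: p0@(3,5) p1@ESC p2@(2,0) p3@(4,3) p4@(4,5) -> at (5,3): 0 [-], cum=0
Step 3: p0@(4,5) p1@ESC p2@(3,0) p3@(5,3) p4@(5,5) -> at (5,3): 1 [p3], cum=1
Step 4: p0@(5,5) p1@ESC p2@(4,0) p3@ESC p4@(5,4) -> at (5,3): 0 [-], cum=1
Step 5: p0@(5,4) p1@ESC p2@ESC p3@ESC p4@(5,3) -> at (5,3): 1 [p4], cum=2
Step 6: p0@(5,3) p1@ESC p2@ESC p3@ESC p4@ESC -> at (5,3): 1 [p0], cum=3
Step 7: p0@ESC p1@ESC p2@ESC p3@ESC p4@ESC -> at (5,3): 0 [-], cum=3
Total visits = 3

Answer: 3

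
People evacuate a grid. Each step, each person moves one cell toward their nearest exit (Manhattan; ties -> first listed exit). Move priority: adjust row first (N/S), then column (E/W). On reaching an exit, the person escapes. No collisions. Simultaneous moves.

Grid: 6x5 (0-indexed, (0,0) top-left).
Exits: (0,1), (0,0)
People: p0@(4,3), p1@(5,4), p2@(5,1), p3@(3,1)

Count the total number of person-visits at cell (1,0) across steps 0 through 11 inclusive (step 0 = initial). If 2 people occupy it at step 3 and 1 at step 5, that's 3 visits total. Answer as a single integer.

Step 0: p0@(4,3) p1@(5,4) p2@(5,1) p3@(3,1) -> at (1,0): 0 [-], cum=0
Step 1: p0@(3,3) p1@(4,4) p2@(4,1) p3@(2,1) -> at (1,0): 0 [-], cum=0
Step 2: p0@(2,3) p1@(3,4) p2@(3,1) p3@(1,1) -> at (1,0): 0 [-], cum=0
Step 3: p0@(1,3) p1@(2,4) p2@(2,1) p3@ESC -> at (1,0): 0 [-], cum=0
Step 4: p0@(0,3) p1@(1,4) p2@(1,1) p3@ESC -> at (1,0): 0 [-], cum=0
Step 5: p0@(0,2) p1@(0,4) p2@ESC p3@ESC -> at (1,0): 0 [-], cum=0
Step 6: p0@ESC p1@(0,3) p2@ESC p3@ESC -> at (1,0): 0 [-], cum=0
Step 7: p0@ESC p1@(0,2) p2@ESC p3@ESC -> at (1,0): 0 [-], cum=0
Step 8: p0@ESC p1@ESC p2@ESC p3@ESC -> at (1,0): 0 [-], cum=0
Total visits = 0

Answer: 0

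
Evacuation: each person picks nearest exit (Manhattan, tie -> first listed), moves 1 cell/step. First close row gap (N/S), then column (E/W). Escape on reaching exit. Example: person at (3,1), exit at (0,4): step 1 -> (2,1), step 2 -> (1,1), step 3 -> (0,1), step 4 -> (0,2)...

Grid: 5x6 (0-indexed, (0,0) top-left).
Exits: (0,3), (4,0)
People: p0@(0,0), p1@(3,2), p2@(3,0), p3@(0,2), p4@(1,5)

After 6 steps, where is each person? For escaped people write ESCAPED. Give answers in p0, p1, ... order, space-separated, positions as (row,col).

Step 1: p0:(0,0)->(0,1) | p1:(3,2)->(4,2) | p2:(3,0)->(4,0)->EXIT | p3:(0,2)->(0,3)->EXIT | p4:(1,5)->(0,5)
Step 2: p0:(0,1)->(0,2) | p1:(4,2)->(4,1) | p2:escaped | p3:escaped | p4:(0,5)->(0,4)
Step 3: p0:(0,2)->(0,3)->EXIT | p1:(4,1)->(4,0)->EXIT | p2:escaped | p3:escaped | p4:(0,4)->(0,3)->EXIT

ESCAPED ESCAPED ESCAPED ESCAPED ESCAPED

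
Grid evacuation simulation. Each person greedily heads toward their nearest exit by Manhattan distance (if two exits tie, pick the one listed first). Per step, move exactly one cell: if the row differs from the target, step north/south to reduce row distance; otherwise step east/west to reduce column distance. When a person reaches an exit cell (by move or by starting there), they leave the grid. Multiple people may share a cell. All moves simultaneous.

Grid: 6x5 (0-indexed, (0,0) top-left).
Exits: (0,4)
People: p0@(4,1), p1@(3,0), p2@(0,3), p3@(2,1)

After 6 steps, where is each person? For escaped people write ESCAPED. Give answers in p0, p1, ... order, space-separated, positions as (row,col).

Step 1: p0:(4,1)->(3,1) | p1:(3,0)->(2,0) | p2:(0,3)->(0,4)->EXIT | p3:(2,1)->(1,1)
Step 2: p0:(3,1)->(2,1) | p1:(2,0)->(1,0) | p2:escaped | p3:(1,1)->(0,1)
Step 3: p0:(2,1)->(1,1) | p1:(1,0)->(0,0) | p2:escaped | p3:(0,1)->(0,2)
Step 4: p0:(1,1)->(0,1) | p1:(0,0)->(0,1) | p2:escaped | p3:(0,2)->(0,3)
Step 5: p0:(0,1)->(0,2) | p1:(0,1)->(0,2) | p2:escaped | p3:(0,3)->(0,4)->EXIT
Step 6: p0:(0,2)->(0,3) | p1:(0,2)->(0,3) | p2:escaped | p3:escaped

(0,3) (0,3) ESCAPED ESCAPED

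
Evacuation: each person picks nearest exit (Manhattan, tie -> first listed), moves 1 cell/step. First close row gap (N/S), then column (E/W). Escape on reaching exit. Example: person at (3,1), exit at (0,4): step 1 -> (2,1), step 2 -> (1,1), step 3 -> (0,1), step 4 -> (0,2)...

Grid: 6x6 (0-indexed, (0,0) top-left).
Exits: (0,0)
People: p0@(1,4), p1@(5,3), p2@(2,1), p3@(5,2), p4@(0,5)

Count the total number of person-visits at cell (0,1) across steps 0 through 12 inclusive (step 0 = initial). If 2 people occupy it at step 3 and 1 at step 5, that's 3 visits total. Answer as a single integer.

Answer: 5

Derivation:
Step 0: p0@(1,4) p1@(5,3) p2@(2,1) p3@(5,2) p4@(0,5) -> at (0,1): 0 [-], cum=0
Step 1: p0@(0,4) p1@(4,3) p2@(1,1) p3@(4,2) p4@(0,4) -> at (0,1): 0 [-], cum=0
Step 2: p0@(0,3) p1@(3,3) p2@(0,1) p3@(3,2) p4@(0,3) -> at (0,1): 1 [p2], cum=1
Step 3: p0@(0,2) p1@(2,3) p2@ESC p3@(2,2) p4@(0,2) -> at (0,1): 0 [-], cum=1
Step 4: p0@(0,1) p1@(1,3) p2@ESC p3@(1,2) p4@(0,1) -> at (0,1): 2 [p0,p4], cum=3
Step 5: p0@ESC p1@(0,3) p2@ESC p3@(0,2) p4@ESC -> at (0,1): 0 [-], cum=3
Step 6: p0@ESC p1@(0,2) p2@ESC p3@(0,1) p4@ESC -> at (0,1): 1 [p3], cum=4
Step 7: p0@ESC p1@(0,1) p2@ESC p3@ESC p4@ESC -> at (0,1): 1 [p1], cum=5
Step 8: p0@ESC p1@ESC p2@ESC p3@ESC p4@ESC -> at (0,1): 0 [-], cum=5
Total visits = 5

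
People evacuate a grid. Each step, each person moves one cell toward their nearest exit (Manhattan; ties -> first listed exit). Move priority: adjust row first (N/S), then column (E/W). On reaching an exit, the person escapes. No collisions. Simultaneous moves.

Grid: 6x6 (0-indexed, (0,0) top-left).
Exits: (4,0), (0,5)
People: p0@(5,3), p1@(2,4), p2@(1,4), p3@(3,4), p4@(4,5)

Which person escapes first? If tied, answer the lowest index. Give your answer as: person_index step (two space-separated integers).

Answer: 2 2

Derivation:
Step 1: p0:(5,3)->(4,3) | p1:(2,4)->(1,4) | p2:(1,4)->(0,4) | p3:(3,4)->(2,4) | p4:(4,5)->(3,5)
Step 2: p0:(4,3)->(4,2) | p1:(1,4)->(0,4) | p2:(0,4)->(0,5)->EXIT | p3:(2,4)->(1,4) | p4:(3,5)->(2,5)
Step 3: p0:(4,2)->(4,1) | p1:(0,4)->(0,5)->EXIT | p2:escaped | p3:(1,4)->(0,4) | p4:(2,5)->(1,5)
Step 4: p0:(4,1)->(4,0)->EXIT | p1:escaped | p2:escaped | p3:(0,4)->(0,5)->EXIT | p4:(1,5)->(0,5)->EXIT
Exit steps: [4, 3, 2, 4, 4]
First to escape: p2 at step 2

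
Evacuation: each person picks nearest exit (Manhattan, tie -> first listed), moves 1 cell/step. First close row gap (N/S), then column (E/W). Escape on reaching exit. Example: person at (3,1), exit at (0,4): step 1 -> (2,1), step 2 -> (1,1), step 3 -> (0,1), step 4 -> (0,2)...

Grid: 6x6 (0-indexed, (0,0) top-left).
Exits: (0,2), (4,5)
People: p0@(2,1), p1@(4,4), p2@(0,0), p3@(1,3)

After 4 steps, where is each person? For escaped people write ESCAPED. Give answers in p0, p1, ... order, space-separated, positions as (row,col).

Step 1: p0:(2,1)->(1,1) | p1:(4,4)->(4,5)->EXIT | p2:(0,0)->(0,1) | p3:(1,3)->(0,3)
Step 2: p0:(1,1)->(0,1) | p1:escaped | p2:(0,1)->(0,2)->EXIT | p3:(0,3)->(0,2)->EXIT
Step 3: p0:(0,1)->(0,2)->EXIT | p1:escaped | p2:escaped | p3:escaped

ESCAPED ESCAPED ESCAPED ESCAPED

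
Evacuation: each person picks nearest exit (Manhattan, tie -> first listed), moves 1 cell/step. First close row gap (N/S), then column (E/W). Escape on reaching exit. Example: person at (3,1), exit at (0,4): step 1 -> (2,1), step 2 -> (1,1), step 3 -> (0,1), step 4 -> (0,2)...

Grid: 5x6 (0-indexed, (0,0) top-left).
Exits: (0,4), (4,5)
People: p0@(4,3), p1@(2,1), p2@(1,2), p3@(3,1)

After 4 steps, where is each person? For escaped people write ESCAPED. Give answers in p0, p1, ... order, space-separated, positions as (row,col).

Step 1: p0:(4,3)->(4,4) | p1:(2,1)->(1,1) | p2:(1,2)->(0,2) | p3:(3,1)->(4,1)
Step 2: p0:(4,4)->(4,5)->EXIT | p1:(1,1)->(0,1) | p2:(0,2)->(0,3) | p3:(4,1)->(4,2)
Step 3: p0:escaped | p1:(0,1)->(0,2) | p2:(0,3)->(0,4)->EXIT | p3:(4,2)->(4,3)
Step 4: p0:escaped | p1:(0,2)->(0,3) | p2:escaped | p3:(4,3)->(4,4)

ESCAPED (0,3) ESCAPED (4,4)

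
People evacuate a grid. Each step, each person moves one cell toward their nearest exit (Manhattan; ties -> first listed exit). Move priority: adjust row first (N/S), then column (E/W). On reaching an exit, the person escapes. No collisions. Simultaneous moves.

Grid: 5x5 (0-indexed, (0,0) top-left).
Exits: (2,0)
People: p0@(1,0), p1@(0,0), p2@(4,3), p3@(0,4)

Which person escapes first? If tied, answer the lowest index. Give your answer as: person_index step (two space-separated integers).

Step 1: p0:(1,0)->(2,0)->EXIT | p1:(0,0)->(1,0) | p2:(4,3)->(3,3) | p3:(0,4)->(1,4)
Step 2: p0:escaped | p1:(1,0)->(2,0)->EXIT | p2:(3,3)->(2,3) | p3:(1,4)->(2,4)
Step 3: p0:escaped | p1:escaped | p2:(2,3)->(2,2) | p3:(2,4)->(2,3)
Step 4: p0:escaped | p1:escaped | p2:(2,2)->(2,1) | p3:(2,3)->(2,2)
Step 5: p0:escaped | p1:escaped | p2:(2,1)->(2,0)->EXIT | p3:(2,2)->(2,1)
Step 6: p0:escaped | p1:escaped | p2:escaped | p3:(2,1)->(2,0)->EXIT
Exit steps: [1, 2, 5, 6]
First to escape: p0 at step 1

Answer: 0 1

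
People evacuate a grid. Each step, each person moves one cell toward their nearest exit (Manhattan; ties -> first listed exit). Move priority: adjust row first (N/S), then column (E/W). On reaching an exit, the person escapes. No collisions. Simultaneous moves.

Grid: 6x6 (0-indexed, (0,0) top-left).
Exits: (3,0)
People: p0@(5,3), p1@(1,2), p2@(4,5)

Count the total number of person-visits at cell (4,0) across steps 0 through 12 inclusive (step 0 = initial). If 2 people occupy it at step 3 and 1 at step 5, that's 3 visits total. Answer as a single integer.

Step 0: p0@(5,3) p1@(1,2) p2@(4,5) -> at (4,0): 0 [-], cum=0
Step 1: p0@(4,3) p1@(2,2) p2@(3,5) -> at (4,0): 0 [-], cum=0
Step 2: p0@(3,3) p1@(3,2) p2@(3,4) -> at (4,0): 0 [-], cum=0
Step 3: p0@(3,2) p1@(3,1) p2@(3,3) -> at (4,0): 0 [-], cum=0
Step 4: p0@(3,1) p1@ESC p2@(3,2) -> at (4,0): 0 [-], cum=0
Step 5: p0@ESC p1@ESC p2@(3,1) -> at (4,0): 0 [-], cum=0
Step 6: p0@ESC p1@ESC p2@ESC -> at (4,0): 0 [-], cum=0
Total visits = 0

Answer: 0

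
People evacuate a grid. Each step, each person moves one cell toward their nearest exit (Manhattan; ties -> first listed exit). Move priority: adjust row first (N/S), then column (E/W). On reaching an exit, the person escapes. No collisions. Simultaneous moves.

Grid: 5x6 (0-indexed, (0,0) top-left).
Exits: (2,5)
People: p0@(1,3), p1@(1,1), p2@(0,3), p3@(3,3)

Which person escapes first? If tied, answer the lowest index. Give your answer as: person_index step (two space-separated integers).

Step 1: p0:(1,3)->(2,3) | p1:(1,1)->(2,1) | p2:(0,3)->(1,3) | p3:(3,3)->(2,3)
Step 2: p0:(2,3)->(2,4) | p1:(2,1)->(2,2) | p2:(1,3)->(2,3) | p3:(2,3)->(2,4)
Step 3: p0:(2,4)->(2,5)->EXIT | p1:(2,2)->(2,3) | p2:(2,3)->(2,4) | p3:(2,4)->(2,5)->EXIT
Step 4: p0:escaped | p1:(2,3)->(2,4) | p2:(2,4)->(2,5)->EXIT | p3:escaped
Step 5: p0:escaped | p1:(2,4)->(2,5)->EXIT | p2:escaped | p3:escaped
Exit steps: [3, 5, 4, 3]
First to escape: p0 at step 3

Answer: 0 3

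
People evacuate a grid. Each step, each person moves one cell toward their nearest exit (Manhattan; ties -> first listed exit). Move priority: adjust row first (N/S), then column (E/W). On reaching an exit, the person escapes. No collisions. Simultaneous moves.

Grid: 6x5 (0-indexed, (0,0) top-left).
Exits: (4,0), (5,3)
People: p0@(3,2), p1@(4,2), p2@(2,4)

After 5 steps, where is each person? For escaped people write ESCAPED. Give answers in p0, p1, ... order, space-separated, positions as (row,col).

Step 1: p0:(3,2)->(4,2) | p1:(4,2)->(4,1) | p2:(2,4)->(3,4)
Step 2: p0:(4,2)->(4,1) | p1:(4,1)->(4,0)->EXIT | p2:(3,4)->(4,4)
Step 3: p0:(4,1)->(4,0)->EXIT | p1:escaped | p2:(4,4)->(5,4)
Step 4: p0:escaped | p1:escaped | p2:(5,4)->(5,3)->EXIT

ESCAPED ESCAPED ESCAPED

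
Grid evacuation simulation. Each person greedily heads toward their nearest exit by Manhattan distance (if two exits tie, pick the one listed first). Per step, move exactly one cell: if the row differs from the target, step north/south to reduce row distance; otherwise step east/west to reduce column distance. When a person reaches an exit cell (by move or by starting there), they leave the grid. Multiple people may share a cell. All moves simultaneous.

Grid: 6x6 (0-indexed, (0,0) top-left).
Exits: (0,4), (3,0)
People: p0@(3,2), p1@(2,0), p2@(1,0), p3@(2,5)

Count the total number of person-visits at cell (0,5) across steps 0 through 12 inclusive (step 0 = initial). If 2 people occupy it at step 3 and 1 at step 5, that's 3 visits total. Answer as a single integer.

Step 0: p0@(3,2) p1@(2,0) p2@(1,0) p3@(2,5) -> at (0,5): 0 [-], cum=0
Step 1: p0@(3,1) p1@ESC p2@(2,0) p3@(1,5) -> at (0,5): 0 [-], cum=0
Step 2: p0@ESC p1@ESC p2@ESC p3@(0,5) -> at (0,5): 1 [p3], cum=1
Step 3: p0@ESC p1@ESC p2@ESC p3@ESC -> at (0,5): 0 [-], cum=1
Total visits = 1

Answer: 1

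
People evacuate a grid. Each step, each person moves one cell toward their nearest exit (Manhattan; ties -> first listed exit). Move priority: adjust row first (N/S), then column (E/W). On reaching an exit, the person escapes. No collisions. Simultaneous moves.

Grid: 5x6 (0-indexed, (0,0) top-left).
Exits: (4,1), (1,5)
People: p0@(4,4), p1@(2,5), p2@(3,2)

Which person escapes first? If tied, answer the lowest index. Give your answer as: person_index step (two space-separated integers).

Answer: 1 1

Derivation:
Step 1: p0:(4,4)->(4,3) | p1:(2,5)->(1,5)->EXIT | p2:(3,2)->(4,2)
Step 2: p0:(4,3)->(4,2) | p1:escaped | p2:(4,2)->(4,1)->EXIT
Step 3: p0:(4,2)->(4,1)->EXIT | p1:escaped | p2:escaped
Exit steps: [3, 1, 2]
First to escape: p1 at step 1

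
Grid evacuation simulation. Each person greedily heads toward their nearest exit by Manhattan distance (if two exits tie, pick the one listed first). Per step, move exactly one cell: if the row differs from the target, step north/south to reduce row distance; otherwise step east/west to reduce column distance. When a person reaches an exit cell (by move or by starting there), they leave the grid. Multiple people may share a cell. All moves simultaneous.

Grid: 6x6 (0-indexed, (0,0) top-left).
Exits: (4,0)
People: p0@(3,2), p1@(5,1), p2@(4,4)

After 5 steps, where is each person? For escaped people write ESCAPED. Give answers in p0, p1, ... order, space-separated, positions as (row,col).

Step 1: p0:(3,2)->(4,2) | p1:(5,1)->(4,1) | p2:(4,4)->(4,3)
Step 2: p0:(4,2)->(4,1) | p1:(4,1)->(4,0)->EXIT | p2:(4,3)->(4,2)
Step 3: p0:(4,1)->(4,0)->EXIT | p1:escaped | p2:(4,2)->(4,1)
Step 4: p0:escaped | p1:escaped | p2:(4,1)->(4,0)->EXIT

ESCAPED ESCAPED ESCAPED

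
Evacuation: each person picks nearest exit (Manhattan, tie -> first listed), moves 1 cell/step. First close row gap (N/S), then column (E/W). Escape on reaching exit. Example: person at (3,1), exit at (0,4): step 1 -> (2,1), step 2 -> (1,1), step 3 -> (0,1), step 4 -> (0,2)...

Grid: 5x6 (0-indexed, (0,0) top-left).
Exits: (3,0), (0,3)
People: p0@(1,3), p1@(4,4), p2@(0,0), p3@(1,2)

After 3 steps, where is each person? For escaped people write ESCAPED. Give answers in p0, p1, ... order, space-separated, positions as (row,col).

Step 1: p0:(1,3)->(0,3)->EXIT | p1:(4,4)->(3,4) | p2:(0,0)->(1,0) | p3:(1,2)->(0,2)
Step 2: p0:escaped | p1:(3,4)->(3,3) | p2:(1,0)->(2,0) | p3:(0,2)->(0,3)->EXIT
Step 3: p0:escaped | p1:(3,3)->(3,2) | p2:(2,0)->(3,0)->EXIT | p3:escaped

ESCAPED (3,2) ESCAPED ESCAPED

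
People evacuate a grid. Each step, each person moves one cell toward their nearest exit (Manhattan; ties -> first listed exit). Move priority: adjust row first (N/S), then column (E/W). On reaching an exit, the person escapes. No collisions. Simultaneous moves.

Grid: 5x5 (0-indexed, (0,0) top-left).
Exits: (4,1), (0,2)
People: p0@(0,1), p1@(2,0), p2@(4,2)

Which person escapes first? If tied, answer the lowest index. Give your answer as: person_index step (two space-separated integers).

Step 1: p0:(0,1)->(0,2)->EXIT | p1:(2,0)->(3,0) | p2:(4,2)->(4,1)->EXIT
Step 2: p0:escaped | p1:(3,0)->(4,0) | p2:escaped
Step 3: p0:escaped | p1:(4,0)->(4,1)->EXIT | p2:escaped
Exit steps: [1, 3, 1]
First to escape: p0 at step 1

Answer: 0 1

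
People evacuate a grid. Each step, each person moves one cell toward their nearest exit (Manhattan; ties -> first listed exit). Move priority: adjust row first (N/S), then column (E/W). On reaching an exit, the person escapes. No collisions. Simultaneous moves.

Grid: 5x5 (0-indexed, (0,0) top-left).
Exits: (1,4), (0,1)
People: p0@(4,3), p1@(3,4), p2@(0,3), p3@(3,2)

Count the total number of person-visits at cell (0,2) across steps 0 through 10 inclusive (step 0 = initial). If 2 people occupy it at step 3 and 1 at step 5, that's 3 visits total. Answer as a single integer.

Answer: 0

Derivation:
Step 0: p0@(4,3) p1@(3,4) p2@(0,3) p3@(3,2) -> at (0,2): 0 [-], cum=0
Step 1: p0@(3,3) p1@(2,4) p2@(1,3) p3@(2,2) -> at (0,2): 0 [-], cum=0
Step 2: p0@(2,3) p1@ESC p2@ESC p3@(1,2) -> at (0,2): 0 [-], cum=0
Step 3: p0@(1,3) p1@ESC p2@ESC p3@(1,3) -> at (0,2): 0 [-], cum=0
Step 4: p0@ESC p1@ESC p2@ESC p3@ESC -> at (0,2): 0 [-], cum=0
Total visits = 0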